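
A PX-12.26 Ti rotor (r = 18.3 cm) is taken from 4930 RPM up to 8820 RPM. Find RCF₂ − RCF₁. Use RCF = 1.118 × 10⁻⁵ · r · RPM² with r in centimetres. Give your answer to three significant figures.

RCF₁ = 1.118 × 10⁻⁵ × 18.3 × (4930)² = 1.118 × 10⁻⁵ × 18.3 × 24,304,900 ≈ 4,972.6 × g
RCF₂ = 1.118 × 10⁻⁵ × 18.3 × (8820)² = 1.118 × 10⁻⁵ × 18.3 × 77,792,400 ≈ 15,915.9 × g
Increase = 15,915.9 − 4,972.6 = 10,943.3

10900 g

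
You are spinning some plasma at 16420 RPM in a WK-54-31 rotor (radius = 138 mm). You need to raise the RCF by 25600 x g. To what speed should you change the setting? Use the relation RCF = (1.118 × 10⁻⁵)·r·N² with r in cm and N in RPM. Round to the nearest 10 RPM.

r = 138 mm = 13.8 cm
Current RCF = 1.118 × 10⁻⁵ × 13.8 × (16420)² = 1.118 × 10⁻⁵ × 13.8 × 269,616,400 ≈ 41,597.5 × g
Target RCF = 41,597.5 + 25,600 = 67,197.5 × g
N² = 67,197.5 / (15.4284 × 10⁻⁵) = 435,544,191
N ≈ √435,544,191 ≈ 20,869.7

20870 RPM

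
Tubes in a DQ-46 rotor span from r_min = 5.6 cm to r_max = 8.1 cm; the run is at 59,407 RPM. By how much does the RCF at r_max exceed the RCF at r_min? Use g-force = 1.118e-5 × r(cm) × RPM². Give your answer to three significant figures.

RCF_max = 1.118 × 10⁻⁵ × 8.1 × (59407)² = 1.118 × 10⁻⁵ × 8.1 × 3,529,191,649 ≈ 319,596.5 × g
RCF_min = 1.118 × 10⁻⁵ × 5.6 × (59407)² = 1.118 × 10⁻⁵ × 5.6 × 3,529,191,649 ≈ 220,955.6 × g
ΔRCF = 319,596.5 − 220,955.6 = 98,640.9

ΔRCF ≈ 98600 g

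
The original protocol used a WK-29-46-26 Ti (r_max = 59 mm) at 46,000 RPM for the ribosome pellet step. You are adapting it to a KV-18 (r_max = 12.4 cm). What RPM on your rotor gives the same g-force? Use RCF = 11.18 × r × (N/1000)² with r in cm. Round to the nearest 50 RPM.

≈ 31750 RPM

Original rotor: r = 59 mm = 5.9 cm
RCF_original = 11.18 × 5.9 × (46)² = 11.18 × 5.9 × 2,116 ≈ 139,575.6 × g
139,575.6 = 11.18 × 12.4 × (N/1000)²
(N/1000)² = 139,575.6 / 138.632 = 1006.807
N = 1000 × √1006.807 ≈ 31,730.2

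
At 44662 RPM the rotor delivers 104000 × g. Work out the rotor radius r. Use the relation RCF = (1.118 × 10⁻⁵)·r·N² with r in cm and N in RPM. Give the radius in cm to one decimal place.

104000 = 1.118 × 10⁻⁵ × r × (44662)²
r = 104000 / (1.118 × 10⁻⁵ × 1,994,694,244) = 104000 / 22300.68 ≈ 4.664 cm

r ≈ 4.7 cm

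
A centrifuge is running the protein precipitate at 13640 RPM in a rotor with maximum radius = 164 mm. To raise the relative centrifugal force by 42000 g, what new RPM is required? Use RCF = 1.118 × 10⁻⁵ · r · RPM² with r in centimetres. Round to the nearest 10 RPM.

20370 RPM

r = 164 mm = 16.4 cm
Current RCF = 1.118 × 10⁻⁵ × 16.4 × (13640)² = 1.118 × 10⁻⁵ × 16.4 × 186,049,600 ≈ 34,112.6 × g
Target RCF = 34,112.6 + 42,000 = 76,112.6 × g
N² = 76,112.6 / (18.3352 × 10⁻⁵) = 415,117,370
N ≈ √415,117,370 ≈ 20,374.4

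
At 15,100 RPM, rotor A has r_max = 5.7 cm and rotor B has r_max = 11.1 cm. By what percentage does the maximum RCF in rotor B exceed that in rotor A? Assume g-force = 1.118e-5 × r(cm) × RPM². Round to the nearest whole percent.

95%

At equal RPM, RCF scales linearly with r: ratio = 11.1 / 5.7 = 1.9474.
So rotor B delivers 94.7% more g-force.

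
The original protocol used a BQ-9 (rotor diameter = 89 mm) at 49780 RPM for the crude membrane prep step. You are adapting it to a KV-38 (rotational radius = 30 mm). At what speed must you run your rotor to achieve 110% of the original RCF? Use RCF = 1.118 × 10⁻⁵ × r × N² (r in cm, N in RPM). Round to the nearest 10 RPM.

63590 RPM

Original rotor: r = 89 mm / 2 = 44.5 mm = 4.45 cm
RCF_original = 1.118 × 10⁻⁵ × 4.45 × (49780)² = 1.118 × 10⁻⁵ × 4.45 × 2,478,048,400 ≈ 123,285.4 × g
Target RCF = 1.1 × 123,285.4 ≈ 135,613.9 × g
Your rotor: r = 30 mm = 3.0 cm
135,613.9 = 1.118 × 10⁻⁵ × 3 × N²
N² = 135,613.9 / (3.354 × 10⁻⁵) = 4,043,348,241
N ≈ √4,043,348,241 ≈ 63,587.3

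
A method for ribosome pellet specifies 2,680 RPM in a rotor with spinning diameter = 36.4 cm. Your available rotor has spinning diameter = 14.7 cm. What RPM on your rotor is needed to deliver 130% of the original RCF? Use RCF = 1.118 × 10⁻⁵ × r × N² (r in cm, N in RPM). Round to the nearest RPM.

4808 RPM

Original rotor: r = 36.4 / 2 = 18.2 cm
RCF_original = 1.118 × 10⁻⁵ × 18.2 × (2680)² = 1.118 × 10⁻⁵ × 18.2 × 7,182,400 ≈ 1,461.4 × g
Target RCF = 1.3 × 1,461.4 ≈ 1,899.8 × g
Your rotor: r = 14.7 / 2 = 7.35 cm
1,899.8 = 1.118 × 10⁻⁵ × 7.35 × N²
N² = 1,899.8 / (8.2173 × 10⁻⁵) = 23,119,516
N ≈ √23,119,516 ≈ 4,808.3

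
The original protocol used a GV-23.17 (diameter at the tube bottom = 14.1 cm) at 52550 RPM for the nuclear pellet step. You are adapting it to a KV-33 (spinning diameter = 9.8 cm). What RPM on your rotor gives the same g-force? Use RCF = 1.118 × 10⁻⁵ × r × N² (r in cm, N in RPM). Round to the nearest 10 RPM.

63030 RPM

Original rotor: r = 14.1 / 2 = 7.05 cm
RCF = 1.118 × 10⁻⁵ × r × N²
RCF_original = 1.118 × 10⁻⁵ × 7.05 × (52550)² = 1.118 × 10⁻⁵ × 7.05 × 2,761,502,500 ≈ 217,658.9 × g
Your rotor: r = 9.8 / 2 = 4.9 cm
217,658.9 = 1.118 × 10⁻⁵ × 4.9 × N²
N² = 217,658.9 / (5.4782 × 10⁻⁵) = 3,973,182,797
N ≈ √3,973,182,797 ≈ 63,033.2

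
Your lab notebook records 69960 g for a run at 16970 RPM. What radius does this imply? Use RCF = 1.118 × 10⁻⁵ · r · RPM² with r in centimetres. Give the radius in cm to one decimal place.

r ≈ 21.7 cm

RCF = 1.118 × 10⁻⁵ × r × N²
69960 = 1.118 × 10⁻⁵ × r × (16970)²
r = 69960 / (1.118 × 10⁻⁵ × 287,980,900) = 69960 / 3219.626 ≈ 21.729 cm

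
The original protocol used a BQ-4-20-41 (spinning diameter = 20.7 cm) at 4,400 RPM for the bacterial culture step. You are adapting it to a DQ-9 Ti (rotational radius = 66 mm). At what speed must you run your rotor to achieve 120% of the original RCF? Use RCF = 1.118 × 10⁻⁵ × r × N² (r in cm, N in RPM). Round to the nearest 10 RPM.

Original rotor: r = 20.7 / 2 = 10.35 cm
RCF_original = 1.118 × 10⁻⁵ × 10.35 × (4400)² = 1.118 × 10⁻⁵ × 10.35 × 19,360,000 ≈ 2,240.2 × g
Target RCF = 1.2 × 2,240.2 ≈ 2,688.2 × g
Your rotor: r = 66 mm = 6.6 cm
2,688.2 = 1.118 × 10⁻⁵ × 6.6 × N²
N² = 2,688.2 / (7.3788 × 10⁻⁵) = 36,431,398
N ≈ √36,431,398 ≈ 6,035.8

6040 RPM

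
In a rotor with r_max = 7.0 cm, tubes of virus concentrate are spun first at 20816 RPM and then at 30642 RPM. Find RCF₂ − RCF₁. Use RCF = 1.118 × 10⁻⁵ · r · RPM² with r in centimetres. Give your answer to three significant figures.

RCF₁ = 1.118 × 10⁻⁵ × 7 × (20816)² = 1.118 × 10⁻⁵ × 7 × 433,305,856 ≈ 33,910.5 × g
RCF₂ = 1.118 × 10⁻⁵ × 7 × (30642)² = 1.118 × 10⁻⁵ × 7 × 938,932,164 ≈ 73,480.8 × g
Increase = 73,480.8 − 33,910.5 = 39,570.3

39600 g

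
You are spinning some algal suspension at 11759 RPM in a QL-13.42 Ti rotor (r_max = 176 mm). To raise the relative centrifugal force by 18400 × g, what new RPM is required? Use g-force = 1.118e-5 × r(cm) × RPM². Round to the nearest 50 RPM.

≈ 15200 RPM

r = 176 mm = 17.6 cm
Current RCF = 1.118 × 10⁻⁵ × 17.6 × (11759)² = 1.118 × 10⁻⁵ × 17.6 × 138,274,081 ≈ 27,207.9 × g
Target RCF = 27,207.9 + 18,400 = 45,607.9 × g
N² = 45,607.9 / (19.6768 × 10⁻⁵) = 231,785,148
N ≈ √231,785,148 ≈ 15,224.5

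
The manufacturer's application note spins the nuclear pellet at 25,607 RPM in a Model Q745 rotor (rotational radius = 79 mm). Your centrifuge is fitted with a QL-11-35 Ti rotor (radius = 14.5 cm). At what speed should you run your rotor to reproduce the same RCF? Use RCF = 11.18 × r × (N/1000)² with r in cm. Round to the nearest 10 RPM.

≈ 18900 RPM

Original rotor: r = 79 mm = 7.9 cm
RCF_original = 11.18 × 7.9 × (25.607)² = 11.18 × 7.9 × 655.718449 ≈ 57,914.4 × g
57,914.4 = 11.18 × 14.5 × (N/1000)²
(N/1000)² = 57,914.4 / 162.11 = 357.2537
N = 1000 × √357.2537 ≈ 18,901.2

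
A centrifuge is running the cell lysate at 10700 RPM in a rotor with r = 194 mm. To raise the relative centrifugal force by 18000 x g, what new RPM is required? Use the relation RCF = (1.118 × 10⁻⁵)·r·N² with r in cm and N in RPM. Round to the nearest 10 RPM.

r = 194 mm = 19.4 cm
Current RCF = 1.118 × 10⁻⁵ × 19.4 × (10700)² = 1.118 × 10⁻⁵ × 19.4 × 114,490,000 ≈ 24,832 × g
Target RCF = 24,832 + 18,000 = 42,832 × g
N² = 42,832 / (21.6892 × 10⁻⁵) = 197,480,774
N ≈ √197,480,774 ≈ 14,052.8

14050 RPM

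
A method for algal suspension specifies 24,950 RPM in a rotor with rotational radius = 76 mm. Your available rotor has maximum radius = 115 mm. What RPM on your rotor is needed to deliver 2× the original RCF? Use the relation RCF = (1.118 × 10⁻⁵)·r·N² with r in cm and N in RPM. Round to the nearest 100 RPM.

≈ 28700 RPM

Original rotor: r = 76 mm = 7.6 cm
RCF_original = 1.118 × 10⁻⁵ × 7.6 × (24950)² = 1.118 × 10⁻⁵ × 7.6 × 622,502,500 ≈ 52,892.8 × g
Target RCF = 2 × 52,892.8 ≈ 105,785.6 × g
Your rotor: r = 115 mm = 11.5 cm
105,785.6 = 1.118 × 10⁻⁵ × 11.5 × N²
N² = 105,785.6 / (12.857 × 10⁻⁵) = 822,786,031
N ≈ √822,786,031 ≈ 28,684.2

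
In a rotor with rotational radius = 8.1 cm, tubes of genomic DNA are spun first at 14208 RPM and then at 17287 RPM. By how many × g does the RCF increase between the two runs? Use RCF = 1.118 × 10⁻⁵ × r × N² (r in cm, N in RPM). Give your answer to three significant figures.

RCF₁ = 1.118 × 10⁻⁵ × 8.1 × (14208)² = 1.118 × 10⁻⁵ × 8.1 × 201,867,264 ≈ 18,280.7 × g
RCF₂ = 1.118 × 10⁻⁵ × 8.1 × (17287)² = 1.118 × 10⁻⁵ × 8.1 × 298,840,369 ≈ 27,062.4 × g
Increase = 27,062.4 − 18,280.7 = 8,781.7

≈ 8780 × g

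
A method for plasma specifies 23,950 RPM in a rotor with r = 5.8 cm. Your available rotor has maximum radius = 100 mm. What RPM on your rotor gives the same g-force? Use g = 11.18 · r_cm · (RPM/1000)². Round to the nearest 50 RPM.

RCF_original = 11.18 × 5.8 × (23.95)² = 11.18 × 5.8 × 573.6025 ≈ 37,194.7 × g
Your rotor: r = 100 mm = 10.0 cm
37,194.7 = 11.18 × 10 × (N/1000)²
(N/1000)² = 37,194.7 / 111.8 = 332.6896
N = 1000 × √332.6896 ≈ 18,239.8

18250 RPM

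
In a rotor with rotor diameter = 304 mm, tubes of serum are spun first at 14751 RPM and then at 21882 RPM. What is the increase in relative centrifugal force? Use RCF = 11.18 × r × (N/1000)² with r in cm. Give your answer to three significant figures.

44400 ×g

r = 304 mm / 2 = 152 mm = 15.2 cm
RCF₁ = 11.18 × 15.2 × (14.751)² = 11.18 × 15.2 × 217.592001 ≈ 36,976.7 × g
RCF₂ = 11.18 × 15.2 × (21.882)² = 11.18 × 15.2 × 478.821924 ≈ 81,369.1 × g
Increase = 81,369.1 − 36,976.7 = 44,392.4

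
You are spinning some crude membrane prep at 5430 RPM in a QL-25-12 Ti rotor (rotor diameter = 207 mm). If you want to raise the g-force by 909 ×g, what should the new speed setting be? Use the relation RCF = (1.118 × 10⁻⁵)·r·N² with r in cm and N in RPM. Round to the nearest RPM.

r = 207 mm / 2 = 103.5 mm = 10.35 cm
Current RCF = 1.118 × 10⁻⁵ × 10.35 × (5430)² = 1.118 × 10⁻⁵ × 10.35 × 29,484,900 ≈ 3,411.8 × g
Target RCF = 3,411.8 + 909 = 4,320.8 × g
N² = 4,320.8 / (11.5713 × 10⁻⁵) = 37,340,662
N ≈ √37,340,662 ≈ 6,110.7

≈ 6111 RPM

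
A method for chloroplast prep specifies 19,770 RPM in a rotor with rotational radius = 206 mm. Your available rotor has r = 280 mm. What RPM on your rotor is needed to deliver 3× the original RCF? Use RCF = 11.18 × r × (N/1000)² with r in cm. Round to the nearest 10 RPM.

29370 RPM

Original rotor: r = 206 mm = 20.6 cm
RCF = 11.18 × r × (N/1000)²
RCF_original = 11.18 × 20.6 × (19.77)² = 11.18 × 20.6 × 390.8529 ≈ 90,016.5 × g
Target RCF = 3 × 90,016.5 ≈ 270,049.5 × g
Your rotor: r = 280 mm = 28.0 cm
270,049.5 = 11.18 × 28 × (N/1000)²
(N/1000)² = 270,049.5 / 313.04 = 862.6677
N = 1000 × √862.6677 ≈ 29,371.2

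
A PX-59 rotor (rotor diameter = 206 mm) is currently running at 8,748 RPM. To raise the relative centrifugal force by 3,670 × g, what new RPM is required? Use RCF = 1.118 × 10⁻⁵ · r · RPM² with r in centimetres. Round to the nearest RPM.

10411 RPM

r = 206 mm / 2 = 103 mm = 10.3 cm
Current RCF = 1.118 × 10⁻⁵ × 10.3 × (8748)² = 1.118 × 10⁻⁵ × 10.3 × 76,527,504 ≈ 8,812.4 × g
Target RCF = 8,812.4 + 3,670 = 12,482.4 × g
N² = 12,482.4 / (11.5154 × 10⁻⁵) = 108,397,450
N ≈ √108,397,450 ≈ 10,411.4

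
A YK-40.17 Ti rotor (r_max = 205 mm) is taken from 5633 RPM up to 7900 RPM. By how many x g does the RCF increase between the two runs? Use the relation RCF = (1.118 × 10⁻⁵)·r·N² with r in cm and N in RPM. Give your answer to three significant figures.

r = 205 mm = 20.5 cm
RCF₁ = 1.118 × 10⁻⁵ × 20.5 × (5633)² = 1.118 × 10⁻⁵ × 20.5 × 31,730,689 ≈ 7,272.4 × g
RCF₂ = 1.118 × 10⁻⁵ × 20.5 × (7900)² = 1.118 × 10⁻⁵ × 20.5 × 62,410,000 ≈ 14,303.7 × g
Increase = 14,303.7 − 7,272.4 = 7,031.3

≈ 7030 x g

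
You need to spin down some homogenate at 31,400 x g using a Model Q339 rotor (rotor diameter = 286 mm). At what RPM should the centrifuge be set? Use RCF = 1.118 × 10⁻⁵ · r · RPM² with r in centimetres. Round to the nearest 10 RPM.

≈ 14010 RPM

r = 286 mm / 2 = 143 mm = 14.3 cm
31,400 = 1.118 × 10⁻⁵ × 14.3 × N²
N² = 31,400 / (15.9874 × 10⁻⁵) = 196,404,669
N ≈ √196,404,669 ≈ 14,014.4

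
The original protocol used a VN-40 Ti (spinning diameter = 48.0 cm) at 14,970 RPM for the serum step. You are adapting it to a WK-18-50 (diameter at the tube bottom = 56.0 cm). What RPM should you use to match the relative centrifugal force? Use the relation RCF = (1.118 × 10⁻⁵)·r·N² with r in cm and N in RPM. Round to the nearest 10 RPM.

13860 RPM

Original rotor: r = 48.0 / 2 = 24 cm
RCF_original = 1.118 × 10⁻⁵ × 24 × (14970)² = 1.118 × 10⁻⁵ × 24 × 224,100,900 ≈ 60,130.8 × g
Your rotor: r = 56.0 / 2 = 28 cm
60,130.8 = 1.118 × 10⁻⁵ × 28 × N²
N² = 60,130.8 / (31.304 × 10⁻⁵) = 192,086,634
N ≈ √192,086,634 ≈ 13,859.5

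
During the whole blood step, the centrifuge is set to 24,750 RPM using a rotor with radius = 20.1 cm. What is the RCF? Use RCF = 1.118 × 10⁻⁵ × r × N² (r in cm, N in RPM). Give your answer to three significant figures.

RCF ≈ 138000 ×g

RCF = 1.118 × 10⁻⁵ × 20.1 × (24750)² = 1.118 × 10⁻⁵ × 20.1 × 612,562,500 ≈ 137,653.8 × g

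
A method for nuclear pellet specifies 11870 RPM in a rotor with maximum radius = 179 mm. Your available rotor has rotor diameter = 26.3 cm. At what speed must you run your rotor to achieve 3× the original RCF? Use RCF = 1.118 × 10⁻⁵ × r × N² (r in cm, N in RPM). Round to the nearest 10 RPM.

Original rotor: r = 179 mm = 17.9 cm
RCF = 1.118 × 10⁻⁵ × r × N²
RCF_original = 1.118 × 10⁻⁵ × 17.9 × (11870)² = 1.118 × 10⁻⁵ × 17.9 × 140,896,900 ≈ 28,196.6 × g
Target RCF = 3 × 28,196.6 ≈ 84,589.8 × g
Your rotor: r = 26.3 / 2 = 13.15 cm
84,589.8 = 1.118 × 10⁻⁵ × 13.15 × N²
N² = 84,589.8 / (14.7017 × 10⁻⁵) = 575,374,276
N ≈ √575,374,276 ≈ 23,987.0

23990 RPM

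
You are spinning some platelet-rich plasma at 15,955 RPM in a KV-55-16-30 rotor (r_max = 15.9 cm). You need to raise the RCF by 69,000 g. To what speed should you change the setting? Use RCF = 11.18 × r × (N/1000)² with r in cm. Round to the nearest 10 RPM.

Current RCF = 11.18 × 15.9 × (15.955)² = 11.18 × 15.9 × 254.562025 ≈ 45,251.5 × g
Target RCF = 45,251.5 + 69,000 = 114,251.5 × g
(N/1000)² = 114,251.5 / 177.762 = 642.7217
N = 1000 × √642.7217 ≈ 25,352.0

N₂ ≈ 25350 RPM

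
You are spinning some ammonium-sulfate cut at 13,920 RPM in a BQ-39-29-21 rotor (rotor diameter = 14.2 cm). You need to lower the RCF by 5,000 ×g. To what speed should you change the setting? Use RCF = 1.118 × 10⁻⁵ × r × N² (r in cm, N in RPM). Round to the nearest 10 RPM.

r = 14.2 / 2 = 7.1 cm
Current RCF = 1.118 × 10⁻⁵ × 7.1 × (13920)² = 1.118 × 10⁻⁵ × 7.1 × 193,766,400 ≈ 15,380.8 × g
Target RCF = 15,380.8 − 5,000 = 10,380.8 × g
N² = 10,380.8 / (7.9378 × 10⁻⁵) = 130,776,790
N ≈ √130,776,790 ≈ 11,435.8

11440 RPM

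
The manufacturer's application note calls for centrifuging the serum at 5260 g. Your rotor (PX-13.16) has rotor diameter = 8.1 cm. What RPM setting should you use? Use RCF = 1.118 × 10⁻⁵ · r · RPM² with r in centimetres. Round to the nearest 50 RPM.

10800 RPM

r = 8.1 / 2 = 4.05 cm
5,260 = 1.118 × 10⁻⁵ × 4.05 × N²
N² = 5,260 / (4.5279 × 10⁻⁵) = 116,168,643
N ≈ √116,168,643 ≈ 10,778.2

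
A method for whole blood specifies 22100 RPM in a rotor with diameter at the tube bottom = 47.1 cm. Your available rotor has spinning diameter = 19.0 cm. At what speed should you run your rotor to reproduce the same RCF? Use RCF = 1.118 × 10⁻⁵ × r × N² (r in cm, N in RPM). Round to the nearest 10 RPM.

Original rotor: r = 47.1 / 2 = 23.55 cm
RCF = 1.118 × 10⁻⁵ × r × N²
RCF_original = 1.118 × 10⁻⁵ × 23.55 × (22100)² = 1.118 × 10⁻⁵ × 23.55 × 488,410,000 ≈ 128,593 × g
Your rotor: r = 19.0 / 2 = 9.5 cm
128,593 = 1.118 × 10⁻⁵ × 9.5 × N²
N² = 128,593 / (10.621 × 10⁻⁵) = 1,210,742,868
N ≈ √1,210,742,868 ≈ 34,795.7

34800 RPM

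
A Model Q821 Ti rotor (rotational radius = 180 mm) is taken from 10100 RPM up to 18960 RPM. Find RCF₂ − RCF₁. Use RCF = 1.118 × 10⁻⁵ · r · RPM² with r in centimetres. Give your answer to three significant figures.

r = 180 mm = 18.0 cm
RCF₁ = 1.118 × 10⁻⁵ × 18 × (10100)² = 1.118 × 10⁻⁵ × 18 × 102,010,000 ≈ 20,528.5 × g
RCF₂ = 1.118 × 10⁻⁵ × 18 × (18960)² = 1.118 × 10⁻⁵ × 18 × 359,481,600 ≈ 72,342.1 × g
Increase = 72,342.1 − 20,528.5 = 51,813.6

≈ 51800 ×g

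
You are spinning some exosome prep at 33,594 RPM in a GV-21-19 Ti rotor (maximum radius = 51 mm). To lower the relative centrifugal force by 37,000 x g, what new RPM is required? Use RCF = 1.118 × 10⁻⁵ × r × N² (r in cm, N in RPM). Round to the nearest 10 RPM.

≈ 21900 RPM

r = 51 mm = 5.1 cm
Current RCF = 1.118 × 10⁻⁵ × 5.1 × (33594)² = 1.118 × 10⁻⁵ × 5.1 × 1,128,556,836 ≈ 64,348.1 × g
Target RCF = 64,348.1 − 37,000 = 27,348.1 × g
N² = 27,348.1 / (5.7018 × 10⁻⁵) = 479,639,763
N ≈ √479,639,763 ≈ 21,900.7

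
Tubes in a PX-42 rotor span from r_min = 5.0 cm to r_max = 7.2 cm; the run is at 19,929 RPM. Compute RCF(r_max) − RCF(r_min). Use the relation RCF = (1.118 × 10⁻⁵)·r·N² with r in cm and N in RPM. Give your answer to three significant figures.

ΔRCF = 1.118 × 10⁻⁵ × (r_max − r_min) × N² = 1.118 × 10⁻⁵ × 2.2 × 397,165,041 ≈ 9,768.7

ΔRCF ≈ 9770 ×g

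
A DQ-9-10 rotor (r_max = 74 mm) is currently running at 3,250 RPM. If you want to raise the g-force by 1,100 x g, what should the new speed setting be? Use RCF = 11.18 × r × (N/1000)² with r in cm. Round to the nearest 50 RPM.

N₂ ≈ 4900 RPM

r = 74 mm = 7.4 cm
Current RCF = 11.18 × 7.4 × (3.25)² = 11.18 × 7.4 × 10.5625 ≈ 873.9 × g
Target RCF = 873.9 + 1,100 = 1,973.9 × g
(N/1000)² = 1,973.9 / 82.732 = 23.85897
N = 1000 × √23.85897 ≈ 4,884.6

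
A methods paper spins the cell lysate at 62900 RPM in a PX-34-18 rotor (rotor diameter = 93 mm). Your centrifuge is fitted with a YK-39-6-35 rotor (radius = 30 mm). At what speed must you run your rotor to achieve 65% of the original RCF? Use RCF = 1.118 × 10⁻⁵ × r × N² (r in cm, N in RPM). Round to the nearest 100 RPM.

Original rotor: r = 93 mm / 2 = 46.5 mm = 4.65 cm
RCF_original = 1.118 × 10⁻⁵ × 4.65 × (62900)² = 1.118 × 10⁻⁵ × 4.65 × 3,956,410,000 ≈ 205,681.9 × g
Target RCF = 0.65 × 205,681.9 ≈ 133,693.2 × g
Your rotor: r = 30 mm = 3.0 cm
133,693.2 = 1.118 × 10⁻⁵ × 3 × N²
N² = 133,693.2 / (3.354 × 10⁻⁵) = 3,986,082,290
N ≈ √3,986,082,290 ≈ 63,135.4

63100 RPM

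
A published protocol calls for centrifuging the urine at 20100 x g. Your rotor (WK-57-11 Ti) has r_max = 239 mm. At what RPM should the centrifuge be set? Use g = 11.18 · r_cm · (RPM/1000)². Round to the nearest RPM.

r = 239 mm = 23.9 cm
20,100 = 11.18 × 23.9 × (N/1000)²
(N/1000)² = 20,100 / 267.202 = 75.22399
N = 1000 × √75.22399 ≈ 8,673.2

8673 RPM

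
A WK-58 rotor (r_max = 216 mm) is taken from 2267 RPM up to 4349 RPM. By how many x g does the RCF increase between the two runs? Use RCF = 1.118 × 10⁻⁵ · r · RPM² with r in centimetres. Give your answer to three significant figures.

r = 216 mm = 21.6 cm
RCF₁ = 1.118 × 10⁻⁵ × 21.6 × (2267)² = 1.118 × 10⁻⁵ × 21.6 × 5,139,289 ≈ 1,241.1 × g
RCF₂ = 1.118 × 10⁻⁵ × 21.6 × (4349)² = 1.118 × 10⁻⁵ × 21.6 × 18,913,801 ≈ 4,567.5 × g
Increase = 4,567.5 − 1,241.1 = 3,326.4

≈ 3330 x g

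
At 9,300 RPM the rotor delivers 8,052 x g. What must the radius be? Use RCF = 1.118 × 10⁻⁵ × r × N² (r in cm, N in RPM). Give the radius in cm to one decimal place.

8052 = 1.118 × 10⁻⁵ × r × (9300)²
r = 8052 / (1.118 × 10⁻⁵ × 86,490,000) = 8052 / 966.9582 ≈ 8.327 cm

r ≈ 8.3 cm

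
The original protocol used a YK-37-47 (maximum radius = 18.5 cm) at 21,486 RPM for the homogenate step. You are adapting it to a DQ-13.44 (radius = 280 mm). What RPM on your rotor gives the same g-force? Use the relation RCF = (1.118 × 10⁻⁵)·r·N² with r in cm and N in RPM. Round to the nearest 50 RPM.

≈ 17450 RPM

RCF_original = 1.118 × 10⁻⁵ × 18.5 × (21486)² = 1.118 × 10⁻⁵ × 18.5 × 461,648,196 ≈ 95,482.7 × g
Your rotor: r = 280 mm = 28.0 cm
95,482.7 = 1.118 × 10⁻⁵ × 28 × N²
N² = 95,482.7 / (31.304 × 10⁻⁵) = 305,017,570
N ≈ √305,017,570 ≈ 17,464.8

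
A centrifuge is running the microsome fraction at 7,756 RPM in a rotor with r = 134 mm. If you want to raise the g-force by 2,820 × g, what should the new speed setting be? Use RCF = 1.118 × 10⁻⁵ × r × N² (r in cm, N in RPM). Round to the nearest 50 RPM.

r = 134 mm = 13.4 cm
Current RCF = 1.118 × 10⁻⁵ × 13.4 × (7756)² = 1.118 × 10⁻⁵ × 13.4 × 60,155,536 ≈ 9,012 × g
Target RCF = 9,012 + 2,820 = 11,832 × g
N² = 11,832 / (14.9812 × 10⁻⁵) = 78,978,987
N ≈ √78,978,987 ≈ 8,887.0

N₂ ≈ 8900 RPM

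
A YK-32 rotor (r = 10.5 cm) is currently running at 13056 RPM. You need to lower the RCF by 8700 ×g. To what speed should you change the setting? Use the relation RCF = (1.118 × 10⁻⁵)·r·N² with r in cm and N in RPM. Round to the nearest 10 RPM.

9820 RPM

Current RCF = 1.118 × 10⁻⁵ × 10.5 × (13056)² = 1.118 × 10⁻⁵ × 10.5 × 170,459,136 ≈ 20,010.2 × g
Target RCF = 20,010.2 − 8,700 = 11,310.2 × g
N² = 11,310.2 / (11.739 × 10⁻⁵) = 96,347,219
N ≈ √96,347,219 ≈ 9,815.7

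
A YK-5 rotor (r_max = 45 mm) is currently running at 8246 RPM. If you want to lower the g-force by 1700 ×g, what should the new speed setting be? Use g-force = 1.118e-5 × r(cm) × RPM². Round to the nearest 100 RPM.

≈ 5800 RPM

r = 45 mm = 4.5 cm
Current RCF = 1.118 × 10⁻⁵ × 4.5 × (8246)² = 1.118 × 10⁻⁵ × 4.5 × 67,996,516 ≈ 3,420.9 × g
Target RCF = 3,420.9 − 1,700 = 1,720.9 × g
N² = 1,720.9 / (5.031 × 10⁻⁵) = 34,205,923
N ≈ √34,205,923 ≈ 5,848.6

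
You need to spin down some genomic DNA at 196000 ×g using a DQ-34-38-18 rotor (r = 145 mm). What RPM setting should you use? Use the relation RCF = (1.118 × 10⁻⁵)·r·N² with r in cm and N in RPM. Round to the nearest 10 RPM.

r = 145 mm = 14.5 cm
RCF = 1.118 × 10⁻⁵ × r × N²
196,000 = 1.118 × 10⁻⁵ × 14.5 × N²
N² = 196,000 / (16.211 × 10⁻⁵) = 1,209,055,580
N ≈ √1,209,055,580 ≈ 34,771.5

≈ 34770 RPM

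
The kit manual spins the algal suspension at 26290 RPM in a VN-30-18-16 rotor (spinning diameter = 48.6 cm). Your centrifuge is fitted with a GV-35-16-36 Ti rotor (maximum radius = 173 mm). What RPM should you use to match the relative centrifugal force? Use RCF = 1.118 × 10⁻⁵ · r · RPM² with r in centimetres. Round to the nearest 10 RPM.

31160 RPM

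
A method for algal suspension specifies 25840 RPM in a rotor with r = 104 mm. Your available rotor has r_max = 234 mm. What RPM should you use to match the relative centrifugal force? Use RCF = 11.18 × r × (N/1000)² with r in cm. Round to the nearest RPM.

Original rotor: r = 104 mm = 10.4 cm
RCF_original = 11.18 × 10.4 × (25.84)² = 11.18 × 10.4 × 667.7056 ≈ 77,635.5 × g
Your rotor: r = 234 mm = 23.4 cm
77,635.5 = 11.18 × 23.4 × (N/1000)²
(N/1000)² = 77,635.5 / 261.612 = 296.7582
N = 1000 × √296.7582 ≈ 17,226.7

≈ 17227 RPM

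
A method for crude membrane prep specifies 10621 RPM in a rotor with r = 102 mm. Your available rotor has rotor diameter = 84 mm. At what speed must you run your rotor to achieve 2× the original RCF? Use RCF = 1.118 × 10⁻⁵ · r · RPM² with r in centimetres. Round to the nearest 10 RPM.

23410 RPM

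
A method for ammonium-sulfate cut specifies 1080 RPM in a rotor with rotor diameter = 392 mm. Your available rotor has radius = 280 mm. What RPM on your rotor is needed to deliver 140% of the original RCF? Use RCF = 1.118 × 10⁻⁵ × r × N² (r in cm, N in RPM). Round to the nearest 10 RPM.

1070 RPM

Original rotor: r = 392 mm / 2 = 196 mm = 19.6 cm
RCF_original = 1.118 × 10⁻⁵ × 19.6 × (1080)² = 1.118 × 10⁻⁵ × 19.6 × 1,166,400 ≈ 255.6 × g
Target RCF = 1.4 × 255.6 ≈ 357.8 × g
Your rotor: r = 280 mm = 28.0 cm
357.8 = 1.118 × 10⁻⁵ × 28 × N²
N² = 357.8 / (31.304 × 10⁻⁵) = 1,142,985
N ≈ √1,142,985 ≈ 1,069.1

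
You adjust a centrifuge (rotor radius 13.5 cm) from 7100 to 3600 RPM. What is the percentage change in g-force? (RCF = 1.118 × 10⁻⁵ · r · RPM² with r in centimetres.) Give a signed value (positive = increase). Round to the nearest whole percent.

RCF ∝ N², so the ratio is (3600/7100)² = (0.507042)² = 0.2571.
Change = 0.2571 − 1 = -0.7429 → -74.3%.

-74%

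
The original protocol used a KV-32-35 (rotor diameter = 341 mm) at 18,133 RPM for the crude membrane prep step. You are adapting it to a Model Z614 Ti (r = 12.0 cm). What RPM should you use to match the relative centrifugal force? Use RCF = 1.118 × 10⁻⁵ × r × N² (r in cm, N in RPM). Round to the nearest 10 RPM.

Original rotor: r = 341 mm / 2 = 170.5 mm = 17.05 cm
RCF_original = 1.118 × 10⁻⁵ × 17.05 × (18133)² = 1.118 × 10⁻⁵ × 17.05 × 328,805,689 ≈ 62,676.6 × g
62,676.6 = 1.118 × 10⁻⁵ × 12 × N²
N² = 62,676.6 / (13.416 × 10⁻⁵) = 467,177,996
N ≈ √467,177,996 ≈ 21,614.3

21610 RPM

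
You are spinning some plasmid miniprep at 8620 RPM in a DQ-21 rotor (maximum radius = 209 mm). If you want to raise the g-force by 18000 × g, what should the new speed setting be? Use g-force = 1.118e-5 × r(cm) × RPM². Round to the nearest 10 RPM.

≈ 12300 RPM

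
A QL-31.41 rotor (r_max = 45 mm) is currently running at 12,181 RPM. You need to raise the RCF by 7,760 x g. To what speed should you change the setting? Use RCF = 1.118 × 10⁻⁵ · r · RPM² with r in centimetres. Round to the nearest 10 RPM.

17400 RPM

r = 45 mm = 4.5 cm
Current RCF = 1.118 × 10⁻⁵ × 4.5 × (12181)² = 1.118 × 10⁻⁵ × 4.5 × 148,376,761 ≈ 7,464.8 × g
Target RCF = 7,464.8 + 7,760 = 15,224.8 × g
N² = 15,224.8 / (5.031 × 10⁻⁵) = 302,619,758
N ≈ √302,619,758 ≈ 17,396.0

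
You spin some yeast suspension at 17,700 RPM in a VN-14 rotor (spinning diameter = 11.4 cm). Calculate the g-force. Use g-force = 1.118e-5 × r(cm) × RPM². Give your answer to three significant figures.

r = 11.4 / 2 = 5.7 cm
RCF = 1.118 × 10⁻⁵ × 5.7 × (17700)² = 1.118 × 10⁻⁵ × 5.7 × 313,290,000 ≈ 19,964.7 × g

RCF ≈ 20000 g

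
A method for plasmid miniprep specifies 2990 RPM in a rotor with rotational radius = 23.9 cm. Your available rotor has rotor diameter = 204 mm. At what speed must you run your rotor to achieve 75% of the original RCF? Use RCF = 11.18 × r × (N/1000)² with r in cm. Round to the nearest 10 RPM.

3960 RPM

RCF_original = 11.18 × 23.9 × (2.99)² = 11.18 × 23.9 × 8.9401 ≈ 2,388.8 × g
Target RCF = 0.75 × 2,388.8 ≈ 1,791.6 × g
Your rotor: r = 204 mm / 2 = 102 mm = 10.2 cm
1,791.6 = 11.18 × 10.2 × (N/1000)²
(N/1000)² = 1,791.6 / 114.036 = 15.71083
N = 1000 × √15.71083 ≈ 3,963.7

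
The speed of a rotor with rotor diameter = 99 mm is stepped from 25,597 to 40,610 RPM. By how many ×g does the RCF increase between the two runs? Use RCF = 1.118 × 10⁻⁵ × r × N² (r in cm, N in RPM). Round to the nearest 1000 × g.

≈ 55000 ×g

r = 99 mm / 2 = 49.5 mm = 4.95 cm
RCF₁ = 1.118 × 10⁻⁵ × 4.95 × (25597)² = 1.118 × 10⁻⁵ × 4.95 × 655,206,409 ≈ 36,259.8 × g
RCF₂ = 1.118 × 10⁻⁵ × 4.95 × (40610)² = 1.118 × 10⁻⁵ × 4.95 × 1,649,172,100 ≈ 91,266.8 × g
Increase = 91,266.8 − 36,259.8 = 55,007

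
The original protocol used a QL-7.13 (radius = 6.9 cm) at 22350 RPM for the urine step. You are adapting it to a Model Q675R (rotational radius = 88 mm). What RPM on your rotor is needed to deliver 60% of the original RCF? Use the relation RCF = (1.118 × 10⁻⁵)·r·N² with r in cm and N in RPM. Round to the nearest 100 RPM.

≈ 15300 RPM

RCF_original = 1.118 × 10⁻⁵ × 6.9 × (22350)² = 1.118 × 10⁻⁵ × 6.9 × 499,522,500 ≈ 38,534.2 × g
Target RCF = 0.6 × 38,534.2 ≈ 23,120.5 × g
Your rotor: r = 88 mm = 8.8 cm
23,120.5 = 1.118 × 10⁻⁵ × 8.8 × N²
N² = 23,120.5 / (9.8384 × 10⁻⁵) = 235,002,643
N ≈ √235,002,643 ≈ 15,329.8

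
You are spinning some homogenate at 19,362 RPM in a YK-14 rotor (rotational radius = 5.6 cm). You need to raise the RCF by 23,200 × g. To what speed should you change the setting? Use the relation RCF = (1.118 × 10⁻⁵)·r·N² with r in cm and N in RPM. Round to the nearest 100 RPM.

27300 RPM

Current RCF = 1.118 × 10⁻⁵ × 5.6 × (19362)² = 1.118 × 10⁻⁵ × 5.6 × 374,887,044 ≈ 23,470.9 × g
Target RCF = 23,470.9 + 23,200 = 46,670.9 × g
N² = 46,670.9 / (6.2608 × 10⁻⁵) = 745,446,269
N ≈ √745,446,269 ≈ 27,302.9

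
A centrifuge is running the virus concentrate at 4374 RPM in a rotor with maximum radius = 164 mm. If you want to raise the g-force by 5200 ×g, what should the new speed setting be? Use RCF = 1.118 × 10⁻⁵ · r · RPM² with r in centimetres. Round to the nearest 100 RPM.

6900 RPM

r = 164 mm = 16.4 cm
Current RCF = 1.118 × 10⁻⁵ × 16.4 × (4374)² = 1.118 × 10⁻⁵ × 16.4 × 19,131,876 ≈ 3,507.9 × g
Target RCF = 3,507.9 + 5,200 = 8,707.9 × g
N² = 8,707.9 / (18.3352 × 10⁻⁵) = 47,492,801
N ≈ √47,492,801 ≈ 6,891.5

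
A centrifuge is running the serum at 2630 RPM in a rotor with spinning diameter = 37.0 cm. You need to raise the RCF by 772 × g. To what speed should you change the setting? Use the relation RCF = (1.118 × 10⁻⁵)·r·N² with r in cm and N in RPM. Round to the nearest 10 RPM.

N₂ ≈ 3260 RPM

r = 37.0 / 2 = 18.5 cm
Current RCF = 1.118 × 10⁻⁵ × 18.5 × (2630)² = 1.118 × 10⁻⁵ × 18.5 × 6,916,900 ≈ 1,430.6 × g
Target RCF = 1,430.6 + 772 = 2,202.6 × g
N² = 2,202.6 / (20.683 × 10⁻⁵) = 10,649,326
N ≈ √10,649,326 ≈ 3,263.3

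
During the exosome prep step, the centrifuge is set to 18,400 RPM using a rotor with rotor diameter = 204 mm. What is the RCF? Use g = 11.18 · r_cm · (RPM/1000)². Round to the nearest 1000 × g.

r = 204 mm / 2 = 102 mm = 10.2 cm
RCF = 11.18 × 10.2 × (18.4)² = 11.18 × 10.2 × 338.56 ≈ 38,608 × g

≈ 39000 × g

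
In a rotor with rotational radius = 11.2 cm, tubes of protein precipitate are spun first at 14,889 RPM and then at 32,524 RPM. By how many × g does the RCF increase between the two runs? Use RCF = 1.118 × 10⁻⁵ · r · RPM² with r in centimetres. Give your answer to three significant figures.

RCF₁ = 1.118 × 10⁻⁵ × 11.2 × (14889)² = 1.118 × 10⁻⁵ × 11.2 × 221,682,321 ≈ 27,758.2 × g
RCF₂ = 1.118 × 10⁻⁵ × 11.2 × (32524)² = 1.118 × 10⁻⁵ × 11.2 × 1,057,810,576 ≈ 132,454.8 × g
Increase = 132,454.8 − 27,758.2 = 104,696.6

105000 × g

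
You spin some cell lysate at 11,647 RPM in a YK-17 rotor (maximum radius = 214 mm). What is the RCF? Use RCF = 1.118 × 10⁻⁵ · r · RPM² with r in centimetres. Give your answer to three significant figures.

32500 x g

r = 214 mm = 21.4 cm
RCF = 1.118 × 10⁻⁵ × r × N²
RCF = 1.118 × 10⁻⁵ × 21.4 × (11647)² = 1.118 × 10⁻⁵ × 21.4 × 135,652,609 ≈ 32,455.2 × g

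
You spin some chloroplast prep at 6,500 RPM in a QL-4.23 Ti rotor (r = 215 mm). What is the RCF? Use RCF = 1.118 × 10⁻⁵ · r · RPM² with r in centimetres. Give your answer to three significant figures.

r = 215 mm = 21.5 cm
RCF = 1.118 × 10⁻⁵ × 21.5 × (6500)² = 1.118 × 10⁻⁵ × 21.5 × 42,250,000 ≈ 10,155.6 × g

≈ 10200 g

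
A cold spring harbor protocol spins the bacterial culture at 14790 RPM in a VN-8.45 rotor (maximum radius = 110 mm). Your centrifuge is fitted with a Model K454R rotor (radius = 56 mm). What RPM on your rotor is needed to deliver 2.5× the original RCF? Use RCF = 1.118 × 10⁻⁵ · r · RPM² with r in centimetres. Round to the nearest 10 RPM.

Original rotor: r = 110 mm = 11.0 cm
RCF_original = 1.118 × 10⁻⁵ × 11 × (14790)² = 1.118 × 10⁻⁵ × 11 × 218,744,100 ≈ 26,901.1 × g
Target RCF = 2.5 × 26,901.1 ≈ 67,252.8 × g
Your rotor: r = 56 mm = 5.6 cm
67,252.8 = 1.118 × 10⁻⁵ × 5.6 × N²
N² = 67,252.8 / (6.2608 × 10⁻⁵) = 1,074,188,602
N ≈ √1,074,188,602 ≈ 32,774.8

≈ 32770 RPM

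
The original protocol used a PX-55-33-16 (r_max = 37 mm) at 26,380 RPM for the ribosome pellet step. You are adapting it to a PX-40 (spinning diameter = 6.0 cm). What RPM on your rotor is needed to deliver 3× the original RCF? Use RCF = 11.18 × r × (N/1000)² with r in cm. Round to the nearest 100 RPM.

≈ 50700 RPM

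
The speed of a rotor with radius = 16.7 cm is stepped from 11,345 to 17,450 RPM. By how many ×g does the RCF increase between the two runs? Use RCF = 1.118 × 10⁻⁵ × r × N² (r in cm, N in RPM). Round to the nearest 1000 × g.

RCF₁ = 1.118 × 10⁻⁵ × 16.7 × (11345)² = 1.118 × 10⁻⁵ × 16.7 × 128,709,025 ≈ 24,030.7 × g
RCF₂ = 1.118 × 10⁻⁵ × 16.7 × (17450)² = 1.118 × 10⁻⁵ × 16.7 × 304,502,500 ≈ 56,852.4 × g
Increase = 56,852.4 − 24,030.7 = 32,821.7

≈ 33000 ×g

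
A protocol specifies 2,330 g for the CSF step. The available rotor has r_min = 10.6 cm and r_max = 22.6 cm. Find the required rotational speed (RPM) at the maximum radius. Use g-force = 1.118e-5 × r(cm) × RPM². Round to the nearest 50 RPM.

≈ 3050 RPM

Use r_max = 22.6 cm.
RCF = 1.118 × 10⁻⁵ × r × N²
2,330 = 1.118 × 10⁻⁵ × 22.6 × N²
N² = 2,330 / (25.2668 × 10⁻⁵) = 9,221,587
N ≈ √9,221,587 ≈ 3,036.7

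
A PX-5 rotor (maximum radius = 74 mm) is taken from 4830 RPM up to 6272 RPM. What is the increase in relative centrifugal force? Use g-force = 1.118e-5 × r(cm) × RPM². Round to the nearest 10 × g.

1320 × g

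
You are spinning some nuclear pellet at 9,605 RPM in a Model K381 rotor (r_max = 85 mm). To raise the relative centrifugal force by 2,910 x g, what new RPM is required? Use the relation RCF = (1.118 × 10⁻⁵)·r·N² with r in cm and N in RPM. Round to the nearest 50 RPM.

N₂ ≈ 11100 RPM

r = 85 mm = 8.5 cm
Current RCF = 1.118 × 10⁻⁵ × 8.5 × (9605)² = 1.118 × 10⁻⁵ × 8.5 × 92,256,025 ≈ 8,767.1 × g
Target RCF = 8,767.1 + 2,910 = 11,677.1 × g
N² = 11,677.1 / (9.503 × 10⁻⁵) = 122,878,039
N ≈ √122,878,039 ≈ 11,085.0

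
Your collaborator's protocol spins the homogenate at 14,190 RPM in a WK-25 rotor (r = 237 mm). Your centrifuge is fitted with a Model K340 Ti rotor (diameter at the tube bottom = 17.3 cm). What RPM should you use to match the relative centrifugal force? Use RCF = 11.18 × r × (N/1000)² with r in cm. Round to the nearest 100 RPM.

23500 RPM

Original rotor: r = 237 mm = 23.7 cm
RCF = 11.18 × r × (N/1000)²
RCF_original = 11.18 × 23.7 × (14.19)² = 11.18 × 23.7 × 201.3561 ≈ 53,352.5 × g
Your rotor: r = 17.3 / 2 = 8.65 cm
53,352.5 = 11.18 × 8.65 × (N/1000)²
(N/1000)² = 53,352.5 / 96.707 = 551.6922
N = 1000 × √551.6922 ≈ 23,488.1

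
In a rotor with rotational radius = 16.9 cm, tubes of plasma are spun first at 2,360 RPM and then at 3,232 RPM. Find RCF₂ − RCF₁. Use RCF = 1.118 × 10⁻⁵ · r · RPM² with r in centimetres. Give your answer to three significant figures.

≈ 921 x g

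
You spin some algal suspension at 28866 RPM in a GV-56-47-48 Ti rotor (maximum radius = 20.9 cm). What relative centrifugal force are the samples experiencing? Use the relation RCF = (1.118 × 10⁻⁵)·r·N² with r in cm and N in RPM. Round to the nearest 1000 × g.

RCF = 1.118 × 10⁻⁵ × 20.9 × (28866)² = 1.118 × 10⁻⁵ × 20.9 × 833,245,956 ≈ 194,697.9 × g

≈ 195000 ×g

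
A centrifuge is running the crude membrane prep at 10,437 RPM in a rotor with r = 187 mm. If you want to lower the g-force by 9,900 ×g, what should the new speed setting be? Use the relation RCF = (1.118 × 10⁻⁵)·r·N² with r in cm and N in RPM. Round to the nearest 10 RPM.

N₂ ≈ 7850 RPM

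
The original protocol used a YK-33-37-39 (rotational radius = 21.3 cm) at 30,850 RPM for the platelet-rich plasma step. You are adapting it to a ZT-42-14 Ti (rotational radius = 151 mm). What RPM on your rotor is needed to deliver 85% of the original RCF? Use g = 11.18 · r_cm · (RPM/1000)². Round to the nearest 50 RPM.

33800 RPM

RCF_original = 11.18 × 21.3 × (30.85)² = 11.18 × 21.3 × 951.7225 ≈ 226,637.5 × g
Target RCF = 0.85 × 226,637.5 ≈ 192,641.9 × g
Your rotor: r = 151 mm = 15.1 cm
192,641.9 = 11.18 × 15.1 × (N/1000)²
(N/1000)² = 192,641.9 / 168.818 = 1141.122
N = 1000 × √1141.122 ≈ 33,780.5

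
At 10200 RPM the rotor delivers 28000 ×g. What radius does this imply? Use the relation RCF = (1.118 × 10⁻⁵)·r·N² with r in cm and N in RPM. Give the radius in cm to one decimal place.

RCF = 1.118 × 10⁻⁵ × r × N²
28000 = 1.118 × 10⁻⁵ × r × (10200)²
r = 28000 / (1.118 × 10⁻⁵ × 104,040,000) = 28000 / 1163.167 ≈ 24.072 cm

r ≈ 24.1 cm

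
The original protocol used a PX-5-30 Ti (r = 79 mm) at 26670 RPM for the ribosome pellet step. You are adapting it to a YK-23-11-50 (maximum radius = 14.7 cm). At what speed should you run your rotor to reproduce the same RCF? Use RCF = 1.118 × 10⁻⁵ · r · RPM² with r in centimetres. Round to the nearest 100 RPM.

Original rotor: r = 79 mm = 7.9 cm
RCF_original = 1.118 × 10⁻⁵ × 7.9 × (26670)² = 1.118 × 10⁻⁵ × 7.9 × 711,288,900 ≈ 62,822.5 × g
62,822.5 = 1.118 × 10⁻⁵ × 14.7 × N²
N² = 62,822.5 / (16.4346 × 10⁻⁵) = 382,257,554
N ≈ √382,257,554 ≈ 19,551.4

≈ 19600 RPM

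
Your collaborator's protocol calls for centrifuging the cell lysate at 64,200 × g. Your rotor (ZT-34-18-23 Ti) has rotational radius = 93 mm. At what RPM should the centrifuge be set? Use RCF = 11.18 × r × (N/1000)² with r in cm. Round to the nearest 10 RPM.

r = 93 mm = 9.3 cm
RCF = 11.18 × r × (N/1000)²
64,200 = 11.18 × 9.3 × (N/1000)²
(N/1000)² = 64,200 / 103.974 = 617.4621
N = 1000 × √617.4621 ≈ 24,848.8

N ≈ 24850 RPM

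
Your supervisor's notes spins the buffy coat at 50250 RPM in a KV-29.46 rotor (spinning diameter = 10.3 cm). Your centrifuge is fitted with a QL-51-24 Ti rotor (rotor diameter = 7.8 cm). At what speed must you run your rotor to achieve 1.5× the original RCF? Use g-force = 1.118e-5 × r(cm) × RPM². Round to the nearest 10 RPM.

Original rotor: r = 10.3 / 2 = 5.15 cm
RCF = 1.118 × 10⁻⁵ × r × N²
RCF_original = 1.118 × 10⁻⁵ × 5.15 × (50250)² = 1.118 × 10⁻⁵ × 5.15 × 2,525,062,500 ≈ 145,385.5 × g
Target RCF = 1.5 × 145,385.5 ≈ 218,078.2 × g
Your rotor: r = 7.8 / 2 = 3.9 cm
218,078.2 = 1.118 × 10⁻⁵ × 3.9 × N²
N² = 218,078.2 / (4.3602 × 10⁻⁵) = 5,001,564,148
N ≈ √5,001,564,148 ≈ 70,721.7

≈ 70720 RPM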